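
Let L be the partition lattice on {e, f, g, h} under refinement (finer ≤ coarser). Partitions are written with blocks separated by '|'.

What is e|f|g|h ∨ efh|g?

efh|g

Common upper bounds of {e|f|g|h, efh|g}: efgh, efh|g.
The least among these is efh|g.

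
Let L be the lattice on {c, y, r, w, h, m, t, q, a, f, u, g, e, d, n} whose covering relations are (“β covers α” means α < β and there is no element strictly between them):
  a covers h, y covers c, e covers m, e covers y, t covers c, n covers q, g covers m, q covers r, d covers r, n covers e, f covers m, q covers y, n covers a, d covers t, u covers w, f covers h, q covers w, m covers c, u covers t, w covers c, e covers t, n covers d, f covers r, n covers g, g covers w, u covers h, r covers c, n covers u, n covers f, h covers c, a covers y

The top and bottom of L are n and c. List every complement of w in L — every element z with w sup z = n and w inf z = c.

a, d, e, f

Need z with w ∨ z = n and w ∧ z = c.
Checking each element gives: a, d, e, f.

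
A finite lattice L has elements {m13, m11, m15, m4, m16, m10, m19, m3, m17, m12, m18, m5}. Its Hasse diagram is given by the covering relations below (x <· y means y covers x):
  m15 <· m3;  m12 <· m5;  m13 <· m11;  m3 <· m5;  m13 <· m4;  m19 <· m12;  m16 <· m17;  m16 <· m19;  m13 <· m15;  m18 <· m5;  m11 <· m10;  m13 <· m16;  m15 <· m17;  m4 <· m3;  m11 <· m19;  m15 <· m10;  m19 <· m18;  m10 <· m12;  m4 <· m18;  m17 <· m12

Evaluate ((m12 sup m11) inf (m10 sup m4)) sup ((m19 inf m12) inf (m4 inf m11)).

m12 ∨ m11 = m12
m10 ∨ m4 = m5
m12 ∧ m5 = m12
m19 ∧ m12 = m19
m4 ∧ m11 = m13
m19 ∧ m13 = m13
m12 ∨ m13 = m12

m12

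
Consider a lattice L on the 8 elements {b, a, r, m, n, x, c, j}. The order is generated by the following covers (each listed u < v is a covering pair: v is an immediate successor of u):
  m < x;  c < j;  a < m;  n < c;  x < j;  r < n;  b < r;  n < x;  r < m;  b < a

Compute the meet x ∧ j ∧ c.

Common lower bounds of {x, j, c}: b, n, r.
The greatest among these is n.

n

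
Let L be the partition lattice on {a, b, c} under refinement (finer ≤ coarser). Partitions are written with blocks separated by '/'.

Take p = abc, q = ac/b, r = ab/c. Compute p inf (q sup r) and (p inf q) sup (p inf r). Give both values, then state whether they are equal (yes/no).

abc; abc; yes

q sup r = abc, so p inf (q sup r) = abc inf abc = abc.
p inf q = ac/b and p inf r = ab/c, so (p inf q) sup (p inf r) = ac/b sup ab/c = abc.
Equal: yes.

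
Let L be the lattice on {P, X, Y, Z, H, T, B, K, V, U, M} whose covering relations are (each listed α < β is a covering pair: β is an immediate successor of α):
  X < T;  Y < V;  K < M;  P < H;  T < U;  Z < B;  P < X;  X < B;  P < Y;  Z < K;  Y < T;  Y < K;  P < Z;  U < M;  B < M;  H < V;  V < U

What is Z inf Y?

P

Common lower bounds of {Z, Y}: P.
The greatest among these is P.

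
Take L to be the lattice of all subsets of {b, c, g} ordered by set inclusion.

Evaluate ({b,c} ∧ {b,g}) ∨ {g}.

{b,g}

{b,c} ∧ {b,g} = {b}
{b} ∨ {g} = {b,g}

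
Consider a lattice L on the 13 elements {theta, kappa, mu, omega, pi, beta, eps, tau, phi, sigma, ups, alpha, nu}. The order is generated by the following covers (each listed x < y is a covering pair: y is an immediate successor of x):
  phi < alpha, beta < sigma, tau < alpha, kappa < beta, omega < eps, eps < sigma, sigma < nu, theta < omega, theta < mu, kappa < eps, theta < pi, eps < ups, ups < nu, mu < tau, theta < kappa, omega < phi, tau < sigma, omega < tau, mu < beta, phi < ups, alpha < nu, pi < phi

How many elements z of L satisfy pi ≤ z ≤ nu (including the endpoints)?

The interval [pi, nu] = {alpha, nu, phi, pi, ups}, which has 5 elements.

5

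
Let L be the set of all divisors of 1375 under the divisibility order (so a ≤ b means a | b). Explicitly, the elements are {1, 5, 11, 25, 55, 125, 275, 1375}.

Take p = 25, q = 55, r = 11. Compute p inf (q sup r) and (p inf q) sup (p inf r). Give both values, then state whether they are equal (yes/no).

5; 5; yes

q sup r = 55, so p inf (q sup r) = 25 inf 55 = 5.
p inf q = 5 and p inf r = 1, so (p inf q) sup (p inf r) = 5 sup 1 = 5.
Equal: yes.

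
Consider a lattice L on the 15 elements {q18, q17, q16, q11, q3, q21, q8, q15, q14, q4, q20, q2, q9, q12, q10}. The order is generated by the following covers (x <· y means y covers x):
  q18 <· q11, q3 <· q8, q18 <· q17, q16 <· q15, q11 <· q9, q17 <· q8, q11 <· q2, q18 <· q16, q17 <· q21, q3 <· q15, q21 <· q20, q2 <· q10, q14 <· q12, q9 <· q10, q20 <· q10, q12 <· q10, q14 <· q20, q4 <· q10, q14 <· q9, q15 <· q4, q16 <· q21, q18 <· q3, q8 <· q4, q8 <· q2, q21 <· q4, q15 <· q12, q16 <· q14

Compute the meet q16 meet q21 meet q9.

q16

Common lower bounds of {q16, q21, q9}: q16, q18.
The greatest among these is q16.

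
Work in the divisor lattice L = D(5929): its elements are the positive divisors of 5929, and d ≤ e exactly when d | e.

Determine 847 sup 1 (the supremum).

In the divisibility order, the join is the least common multiple: lcm(847, 1) = 847.

847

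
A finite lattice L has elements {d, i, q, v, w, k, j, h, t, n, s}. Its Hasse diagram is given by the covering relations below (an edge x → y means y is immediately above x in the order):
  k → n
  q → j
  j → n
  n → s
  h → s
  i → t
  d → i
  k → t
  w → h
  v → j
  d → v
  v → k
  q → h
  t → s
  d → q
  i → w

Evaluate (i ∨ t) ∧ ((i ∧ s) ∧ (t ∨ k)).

i

i ∨ t = t
i ∧ s = i
t ∨ k = t
i ∧ t = i
t ∧ i = i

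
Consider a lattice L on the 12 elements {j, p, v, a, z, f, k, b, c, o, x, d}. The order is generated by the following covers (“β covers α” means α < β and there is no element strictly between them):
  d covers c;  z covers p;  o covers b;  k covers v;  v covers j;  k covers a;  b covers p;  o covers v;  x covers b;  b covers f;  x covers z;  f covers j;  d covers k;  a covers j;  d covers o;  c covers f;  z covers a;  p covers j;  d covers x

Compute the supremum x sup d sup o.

d

Common upper bounds of {x, d, o}: d.
The least among these is d.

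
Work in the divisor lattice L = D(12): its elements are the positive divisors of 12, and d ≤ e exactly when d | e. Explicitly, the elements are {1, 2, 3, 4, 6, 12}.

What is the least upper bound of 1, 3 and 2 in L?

6

In the divisibility order, the join is the least common multiple: lcm(1, 3, 2) = 6.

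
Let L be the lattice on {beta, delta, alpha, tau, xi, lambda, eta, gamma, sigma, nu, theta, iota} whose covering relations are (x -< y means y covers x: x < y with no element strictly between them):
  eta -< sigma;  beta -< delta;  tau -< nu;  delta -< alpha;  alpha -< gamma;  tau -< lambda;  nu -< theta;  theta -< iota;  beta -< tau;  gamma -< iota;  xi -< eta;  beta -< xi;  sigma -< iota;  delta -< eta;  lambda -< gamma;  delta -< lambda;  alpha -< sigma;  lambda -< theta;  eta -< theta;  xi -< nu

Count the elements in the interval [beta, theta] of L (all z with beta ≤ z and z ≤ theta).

8

The interval [beta, theta] = {beta, delta, eta, lambda, nu, tau, theta, xi}, which has 8 elements.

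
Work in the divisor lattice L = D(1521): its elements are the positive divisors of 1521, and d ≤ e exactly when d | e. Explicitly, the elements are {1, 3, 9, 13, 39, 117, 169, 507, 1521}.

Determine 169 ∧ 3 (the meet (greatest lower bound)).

In the divisibility order, the meet is the greatest common divisor: gcd(169, 3) = 1.

1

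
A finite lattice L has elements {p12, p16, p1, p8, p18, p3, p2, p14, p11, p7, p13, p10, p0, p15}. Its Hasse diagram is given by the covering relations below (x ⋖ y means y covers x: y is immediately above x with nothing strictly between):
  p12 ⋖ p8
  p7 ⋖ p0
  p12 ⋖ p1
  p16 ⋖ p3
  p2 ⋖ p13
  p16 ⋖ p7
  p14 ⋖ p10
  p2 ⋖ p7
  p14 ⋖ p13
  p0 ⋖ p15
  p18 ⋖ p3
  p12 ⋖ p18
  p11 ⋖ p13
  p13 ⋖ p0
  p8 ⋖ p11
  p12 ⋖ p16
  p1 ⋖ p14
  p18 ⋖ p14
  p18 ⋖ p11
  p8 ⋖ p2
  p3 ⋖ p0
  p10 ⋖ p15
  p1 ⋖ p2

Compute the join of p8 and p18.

p11

Common upper bounds of {p8, p18}: p0, p11, p13, p15.
The least among these is p11.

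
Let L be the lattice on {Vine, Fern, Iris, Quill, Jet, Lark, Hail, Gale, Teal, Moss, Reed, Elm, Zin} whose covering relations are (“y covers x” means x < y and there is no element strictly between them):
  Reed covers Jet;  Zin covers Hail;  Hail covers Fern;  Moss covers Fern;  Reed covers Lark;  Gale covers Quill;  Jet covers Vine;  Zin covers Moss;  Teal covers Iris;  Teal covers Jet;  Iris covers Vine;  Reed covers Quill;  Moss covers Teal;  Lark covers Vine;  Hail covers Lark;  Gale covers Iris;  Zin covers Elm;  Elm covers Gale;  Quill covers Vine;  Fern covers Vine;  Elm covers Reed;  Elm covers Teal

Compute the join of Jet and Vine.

Common upper bounds of {Jet, Vine}: Elm, Jet, Moss, Reed, Teal, Zin.
The least among these is Jet.

Jet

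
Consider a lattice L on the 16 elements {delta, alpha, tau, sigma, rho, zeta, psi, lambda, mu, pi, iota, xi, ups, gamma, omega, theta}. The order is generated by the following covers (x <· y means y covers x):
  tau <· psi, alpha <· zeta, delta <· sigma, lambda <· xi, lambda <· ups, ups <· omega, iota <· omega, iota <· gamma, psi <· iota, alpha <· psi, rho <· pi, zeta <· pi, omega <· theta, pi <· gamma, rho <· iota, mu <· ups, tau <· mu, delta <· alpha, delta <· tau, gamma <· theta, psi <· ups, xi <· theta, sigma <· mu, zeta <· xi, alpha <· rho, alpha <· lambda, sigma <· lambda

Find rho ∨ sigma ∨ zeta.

theta

Common upper bounds of {rho, sigma, zeta}: theta.
The least among these is theta.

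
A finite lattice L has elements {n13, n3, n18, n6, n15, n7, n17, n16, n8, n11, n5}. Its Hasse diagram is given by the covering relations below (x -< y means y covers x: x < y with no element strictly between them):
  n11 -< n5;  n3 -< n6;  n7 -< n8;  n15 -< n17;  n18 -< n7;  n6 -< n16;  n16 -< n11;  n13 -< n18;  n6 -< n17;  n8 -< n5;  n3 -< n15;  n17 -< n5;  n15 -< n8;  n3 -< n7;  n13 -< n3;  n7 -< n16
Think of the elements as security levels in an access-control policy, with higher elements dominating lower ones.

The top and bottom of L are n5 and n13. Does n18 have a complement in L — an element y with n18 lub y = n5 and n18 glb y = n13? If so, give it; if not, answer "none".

Need y with n18 ∨ y = n5 and n18 ∧ y = n13.
Checking each element gives: n17.

n17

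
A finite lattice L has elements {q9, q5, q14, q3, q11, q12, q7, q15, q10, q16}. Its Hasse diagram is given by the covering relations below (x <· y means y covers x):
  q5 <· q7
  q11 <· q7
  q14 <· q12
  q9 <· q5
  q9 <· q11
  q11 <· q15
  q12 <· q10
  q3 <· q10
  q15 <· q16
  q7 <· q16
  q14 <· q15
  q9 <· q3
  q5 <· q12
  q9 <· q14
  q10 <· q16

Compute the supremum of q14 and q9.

q14

Common upper bounds of {q14, q9}: q10, q12, q14, q15, q16.
The least among these is q14.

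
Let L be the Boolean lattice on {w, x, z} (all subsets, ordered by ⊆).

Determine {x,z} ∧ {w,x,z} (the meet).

Common lower bounds of {{x,z}, {w,x,z}}: {x,z}, {x}, {z}, {}.
The greatest among these is {x,z}.

{x,z}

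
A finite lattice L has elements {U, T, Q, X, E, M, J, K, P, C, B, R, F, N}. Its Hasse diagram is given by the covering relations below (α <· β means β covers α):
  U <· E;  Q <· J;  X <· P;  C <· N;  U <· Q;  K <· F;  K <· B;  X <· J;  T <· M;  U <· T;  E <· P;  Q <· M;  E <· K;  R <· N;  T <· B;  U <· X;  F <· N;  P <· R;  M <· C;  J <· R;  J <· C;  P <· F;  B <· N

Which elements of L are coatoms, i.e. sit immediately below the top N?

The coatoms are exactly the elements covered by N: B, C, F, R.

B, C, F, R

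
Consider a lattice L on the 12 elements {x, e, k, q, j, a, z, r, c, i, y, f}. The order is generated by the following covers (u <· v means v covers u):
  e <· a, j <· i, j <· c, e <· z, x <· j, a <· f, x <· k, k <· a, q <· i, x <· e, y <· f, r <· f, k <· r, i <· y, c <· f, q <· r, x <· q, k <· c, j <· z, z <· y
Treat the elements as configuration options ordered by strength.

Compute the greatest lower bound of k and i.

Common lower bounds of {k, i}: x.
The greatest among these is x.

x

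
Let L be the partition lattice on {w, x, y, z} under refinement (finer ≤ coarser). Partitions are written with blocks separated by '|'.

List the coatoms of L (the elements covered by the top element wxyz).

The coatoms are exactly the elements covered by wxyz: wxy|z, wxz|y, wx|yz, wyz|x, wy|xz, wz|xy, w|xyz.

wxy|z, wxz|y, wx|yz, wyz|x, wy|xz, wz|xy, w|xyz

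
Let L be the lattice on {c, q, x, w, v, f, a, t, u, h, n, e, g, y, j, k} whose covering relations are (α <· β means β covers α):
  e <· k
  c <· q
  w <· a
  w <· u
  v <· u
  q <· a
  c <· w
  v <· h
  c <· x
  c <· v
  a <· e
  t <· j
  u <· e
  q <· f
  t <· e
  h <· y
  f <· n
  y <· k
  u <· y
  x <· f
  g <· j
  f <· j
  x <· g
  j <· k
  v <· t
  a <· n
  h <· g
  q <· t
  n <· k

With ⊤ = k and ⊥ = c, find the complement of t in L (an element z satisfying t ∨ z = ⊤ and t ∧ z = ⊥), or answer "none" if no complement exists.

For every candidate z, either t ∨ z ≠ k or t ∧ z ≠ c; no complement exists.

none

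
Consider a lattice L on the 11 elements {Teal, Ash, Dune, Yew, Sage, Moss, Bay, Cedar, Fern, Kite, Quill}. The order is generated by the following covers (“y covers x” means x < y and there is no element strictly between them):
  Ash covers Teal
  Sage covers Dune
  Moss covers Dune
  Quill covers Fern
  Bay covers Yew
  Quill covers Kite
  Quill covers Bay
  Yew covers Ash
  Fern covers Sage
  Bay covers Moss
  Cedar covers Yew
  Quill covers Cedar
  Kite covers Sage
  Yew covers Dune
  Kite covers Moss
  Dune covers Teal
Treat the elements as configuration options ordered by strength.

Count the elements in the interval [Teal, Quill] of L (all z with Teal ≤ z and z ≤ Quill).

The interval [Teal, Quill] = {Ash, Bay, Cedar, Dune, Fern, Kite, Moss, Quill, Sage, Teal, Yew}, which has 11 elements.

11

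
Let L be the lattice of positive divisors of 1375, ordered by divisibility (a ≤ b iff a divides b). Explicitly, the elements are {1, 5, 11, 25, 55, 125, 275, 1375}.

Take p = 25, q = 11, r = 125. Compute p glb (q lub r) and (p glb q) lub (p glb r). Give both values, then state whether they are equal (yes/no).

25; 25; yes

q lub r = 1375, so p glb (q lub r) = 25 glb 1375 = 25.
p glb q = 1 and p glb r = 25, so (p glb q) lub (p glb r) = 1 lub 25 = 25.
Equal: yes.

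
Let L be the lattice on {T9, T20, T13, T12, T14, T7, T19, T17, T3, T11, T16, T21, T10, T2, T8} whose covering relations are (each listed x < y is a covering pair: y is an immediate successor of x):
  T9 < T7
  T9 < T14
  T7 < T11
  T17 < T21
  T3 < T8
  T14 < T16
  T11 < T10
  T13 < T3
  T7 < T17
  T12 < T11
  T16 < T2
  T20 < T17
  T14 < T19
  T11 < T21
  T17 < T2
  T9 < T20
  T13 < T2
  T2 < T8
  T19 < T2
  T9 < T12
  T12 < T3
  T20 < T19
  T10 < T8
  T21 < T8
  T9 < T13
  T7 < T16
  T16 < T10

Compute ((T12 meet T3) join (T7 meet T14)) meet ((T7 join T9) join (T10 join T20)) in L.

T12 ∧ T3 = T12
T7 ∧ T14 = T9
T12 ∨ T9 = T12
T7 ∨ T9 = T7
T10 ∨ T20 = T8
T7 ∨ T8 = T8
T12 ∧ T8 = T12

T12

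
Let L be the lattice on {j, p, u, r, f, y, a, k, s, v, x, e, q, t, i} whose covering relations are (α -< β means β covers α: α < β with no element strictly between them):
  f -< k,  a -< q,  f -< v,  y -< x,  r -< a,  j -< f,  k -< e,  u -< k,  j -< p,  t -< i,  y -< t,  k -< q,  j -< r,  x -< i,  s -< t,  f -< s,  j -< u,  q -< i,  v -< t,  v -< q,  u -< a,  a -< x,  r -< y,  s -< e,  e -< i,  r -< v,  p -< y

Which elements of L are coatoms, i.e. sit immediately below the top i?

The coatoms are exactly the elements covered by i: e, q, t, x.

e, q, t, x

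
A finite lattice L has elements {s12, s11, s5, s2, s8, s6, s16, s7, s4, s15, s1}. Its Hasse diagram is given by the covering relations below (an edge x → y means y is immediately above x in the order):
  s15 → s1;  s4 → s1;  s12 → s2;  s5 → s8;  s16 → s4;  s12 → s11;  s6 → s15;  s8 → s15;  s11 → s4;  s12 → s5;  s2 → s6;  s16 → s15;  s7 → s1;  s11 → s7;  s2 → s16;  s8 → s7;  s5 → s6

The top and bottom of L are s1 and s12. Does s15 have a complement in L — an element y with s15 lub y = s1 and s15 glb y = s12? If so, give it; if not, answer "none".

Need y with s15 ∨ y = s1 and s15 ∧ y = s12.
Checking each element gives: s11.

s11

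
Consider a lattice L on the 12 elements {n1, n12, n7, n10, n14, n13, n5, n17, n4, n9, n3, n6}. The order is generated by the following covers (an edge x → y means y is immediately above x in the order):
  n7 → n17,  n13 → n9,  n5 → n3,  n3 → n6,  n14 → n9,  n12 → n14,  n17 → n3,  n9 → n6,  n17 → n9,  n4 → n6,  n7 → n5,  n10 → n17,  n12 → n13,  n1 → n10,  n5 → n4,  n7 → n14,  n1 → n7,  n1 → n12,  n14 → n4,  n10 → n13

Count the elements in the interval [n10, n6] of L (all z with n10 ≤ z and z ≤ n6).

6

The interval [n10, n6] = {n10, n13, n17, n3, n6, n9}, which has 6 elements.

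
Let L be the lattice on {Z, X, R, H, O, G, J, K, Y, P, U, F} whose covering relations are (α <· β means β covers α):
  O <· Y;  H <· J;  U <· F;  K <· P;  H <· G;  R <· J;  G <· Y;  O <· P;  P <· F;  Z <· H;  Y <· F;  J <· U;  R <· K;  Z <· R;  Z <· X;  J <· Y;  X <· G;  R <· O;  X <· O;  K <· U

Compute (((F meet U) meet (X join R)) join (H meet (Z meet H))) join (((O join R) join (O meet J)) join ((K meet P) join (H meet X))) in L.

F ∧ U = U
X ∨ R = O
U ∧ O = R
Z ∧ H = Z
H ∧ Z = Z
R ∨ Z = R
O ∨ R = O
O ∧ J = R
O ∨ R = O
K ∧ P = K
H ∧ X = Z
K ∨ Z = K
O ∨ K = P
R ∨ P = P

P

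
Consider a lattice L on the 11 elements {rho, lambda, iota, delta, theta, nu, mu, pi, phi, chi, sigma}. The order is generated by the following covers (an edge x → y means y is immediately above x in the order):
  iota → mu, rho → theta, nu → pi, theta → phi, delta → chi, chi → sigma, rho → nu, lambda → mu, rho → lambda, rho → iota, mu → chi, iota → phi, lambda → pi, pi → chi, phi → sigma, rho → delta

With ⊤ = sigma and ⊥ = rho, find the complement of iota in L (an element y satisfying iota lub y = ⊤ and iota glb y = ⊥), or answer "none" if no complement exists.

none

For every candidate y, either iota ∨ y ≠ sigma or iota ∧ y ≠ rho; no complement exists.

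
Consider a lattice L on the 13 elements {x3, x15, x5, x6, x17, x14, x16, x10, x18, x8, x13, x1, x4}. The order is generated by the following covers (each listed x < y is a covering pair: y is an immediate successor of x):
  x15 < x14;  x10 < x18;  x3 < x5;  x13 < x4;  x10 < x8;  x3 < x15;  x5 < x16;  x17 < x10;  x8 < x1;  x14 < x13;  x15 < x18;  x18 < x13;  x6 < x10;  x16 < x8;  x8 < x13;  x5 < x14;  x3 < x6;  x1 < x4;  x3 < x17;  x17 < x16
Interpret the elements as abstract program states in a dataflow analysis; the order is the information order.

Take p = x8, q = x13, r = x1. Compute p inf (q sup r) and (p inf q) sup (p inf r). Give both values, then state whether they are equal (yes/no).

x8; x8; yes

q sup r = x4, so p inf (q sup r) = x8 inf x4 = x8.
p inf q = x8 and p inf r = x8, so (p inf q) sup (p inf r) = x8 sup x8 = x8.
Equal: yes.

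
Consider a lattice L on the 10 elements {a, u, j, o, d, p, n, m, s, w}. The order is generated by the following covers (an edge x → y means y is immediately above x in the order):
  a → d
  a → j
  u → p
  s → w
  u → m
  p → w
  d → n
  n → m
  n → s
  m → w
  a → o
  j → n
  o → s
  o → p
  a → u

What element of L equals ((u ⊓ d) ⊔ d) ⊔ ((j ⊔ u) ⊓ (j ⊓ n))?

n

u ∧ d = a
a ∨ d = d
j ∨ u = m
j ∧ n = j
m ∧ j = j
d ∨ j = n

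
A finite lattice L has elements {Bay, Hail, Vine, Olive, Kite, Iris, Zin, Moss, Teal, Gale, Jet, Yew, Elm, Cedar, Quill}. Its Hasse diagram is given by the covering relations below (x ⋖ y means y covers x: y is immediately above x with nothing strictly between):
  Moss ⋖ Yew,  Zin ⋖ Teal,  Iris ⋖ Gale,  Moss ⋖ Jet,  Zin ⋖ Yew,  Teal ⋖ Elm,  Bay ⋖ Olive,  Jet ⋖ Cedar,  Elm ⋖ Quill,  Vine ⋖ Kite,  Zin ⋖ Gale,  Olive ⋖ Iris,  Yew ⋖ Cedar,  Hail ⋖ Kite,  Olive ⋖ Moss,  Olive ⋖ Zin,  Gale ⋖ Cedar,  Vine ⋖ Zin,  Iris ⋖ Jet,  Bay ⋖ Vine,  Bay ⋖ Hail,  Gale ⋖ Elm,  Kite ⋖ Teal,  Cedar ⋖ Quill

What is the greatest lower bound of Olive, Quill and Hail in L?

Bay

Common lower bounds of {Olive, Quill, Hail}: Bay.
The greatest among these is Bay.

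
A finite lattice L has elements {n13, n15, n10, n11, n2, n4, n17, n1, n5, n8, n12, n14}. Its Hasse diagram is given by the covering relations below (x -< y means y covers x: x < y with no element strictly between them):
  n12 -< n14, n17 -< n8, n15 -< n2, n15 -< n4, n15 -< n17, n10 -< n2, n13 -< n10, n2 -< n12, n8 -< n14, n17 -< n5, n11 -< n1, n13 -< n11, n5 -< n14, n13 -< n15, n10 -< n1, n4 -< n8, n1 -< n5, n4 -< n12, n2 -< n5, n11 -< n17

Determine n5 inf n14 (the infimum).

n5

Common lower bounds of {n5, n14}: n1, n10, n11, n13, n15, n17, n2, n5.
The greatest among these is n5.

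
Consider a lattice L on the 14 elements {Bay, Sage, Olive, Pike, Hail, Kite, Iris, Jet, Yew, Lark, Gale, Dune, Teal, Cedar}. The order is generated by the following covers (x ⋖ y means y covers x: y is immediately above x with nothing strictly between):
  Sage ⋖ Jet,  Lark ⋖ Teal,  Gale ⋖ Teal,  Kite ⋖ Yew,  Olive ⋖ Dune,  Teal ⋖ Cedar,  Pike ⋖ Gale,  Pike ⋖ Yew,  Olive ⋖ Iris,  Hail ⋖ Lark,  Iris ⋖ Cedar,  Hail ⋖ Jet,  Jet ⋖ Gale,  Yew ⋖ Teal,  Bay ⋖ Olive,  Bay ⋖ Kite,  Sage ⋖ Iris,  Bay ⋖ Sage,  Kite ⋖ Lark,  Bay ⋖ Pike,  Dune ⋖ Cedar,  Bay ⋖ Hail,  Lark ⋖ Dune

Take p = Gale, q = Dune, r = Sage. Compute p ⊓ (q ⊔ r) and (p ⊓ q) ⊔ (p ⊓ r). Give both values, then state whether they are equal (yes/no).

q ⊔ r = Cedar, so p ⊓ (q ⊔ r) = Gale ⊓ Cedar = Gale.
p ⊓ q = Hail and p ⊓ r = Sage, so (p ⊓ q) ⊔ (p ⊓ r) = Hail ⊔ Sage = Jet.
Equal: no.

Gale; Jet; no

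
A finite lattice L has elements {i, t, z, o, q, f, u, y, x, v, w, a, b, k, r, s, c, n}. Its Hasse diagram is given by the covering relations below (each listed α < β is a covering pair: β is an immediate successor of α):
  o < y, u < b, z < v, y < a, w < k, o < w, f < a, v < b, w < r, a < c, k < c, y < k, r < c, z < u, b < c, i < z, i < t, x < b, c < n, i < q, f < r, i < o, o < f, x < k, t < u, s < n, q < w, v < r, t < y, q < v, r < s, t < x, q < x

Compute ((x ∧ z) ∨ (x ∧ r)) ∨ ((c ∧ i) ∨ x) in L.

x

x ∧ z = i
x ∧ r = q
i ∨ q = q
c ∧ i = i
i ∨ x = x
q ∨ x = x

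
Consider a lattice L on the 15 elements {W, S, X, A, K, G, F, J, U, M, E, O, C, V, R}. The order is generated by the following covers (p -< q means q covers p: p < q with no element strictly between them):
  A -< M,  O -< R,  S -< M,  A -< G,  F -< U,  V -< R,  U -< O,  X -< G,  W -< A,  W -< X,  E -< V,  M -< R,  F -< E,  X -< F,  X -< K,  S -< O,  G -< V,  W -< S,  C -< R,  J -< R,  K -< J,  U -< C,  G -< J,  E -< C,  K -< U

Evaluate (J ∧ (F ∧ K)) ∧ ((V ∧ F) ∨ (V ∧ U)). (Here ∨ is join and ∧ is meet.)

X

F ∧ K = X
J ∧ X = X
V ∧ F = F
V ∧ U = F
F ∨ F = F
X ∧ F = X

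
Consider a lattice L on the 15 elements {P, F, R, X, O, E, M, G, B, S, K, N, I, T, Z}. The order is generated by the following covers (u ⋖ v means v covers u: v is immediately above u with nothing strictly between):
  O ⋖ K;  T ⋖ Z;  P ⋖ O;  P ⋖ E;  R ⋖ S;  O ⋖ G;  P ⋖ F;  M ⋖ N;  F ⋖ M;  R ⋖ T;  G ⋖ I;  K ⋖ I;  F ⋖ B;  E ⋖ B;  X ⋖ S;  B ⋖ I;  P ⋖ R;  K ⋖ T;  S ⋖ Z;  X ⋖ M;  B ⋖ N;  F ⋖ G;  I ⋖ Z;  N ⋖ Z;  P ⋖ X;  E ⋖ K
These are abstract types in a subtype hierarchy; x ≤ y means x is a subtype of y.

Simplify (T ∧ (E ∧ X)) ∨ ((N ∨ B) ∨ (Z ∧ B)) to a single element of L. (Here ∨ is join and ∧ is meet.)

E ∧ X = P
T ∧ P = P
N ∨ B = N
Z ∧ B = B
N ∨ B = N
P ∨ N = N

N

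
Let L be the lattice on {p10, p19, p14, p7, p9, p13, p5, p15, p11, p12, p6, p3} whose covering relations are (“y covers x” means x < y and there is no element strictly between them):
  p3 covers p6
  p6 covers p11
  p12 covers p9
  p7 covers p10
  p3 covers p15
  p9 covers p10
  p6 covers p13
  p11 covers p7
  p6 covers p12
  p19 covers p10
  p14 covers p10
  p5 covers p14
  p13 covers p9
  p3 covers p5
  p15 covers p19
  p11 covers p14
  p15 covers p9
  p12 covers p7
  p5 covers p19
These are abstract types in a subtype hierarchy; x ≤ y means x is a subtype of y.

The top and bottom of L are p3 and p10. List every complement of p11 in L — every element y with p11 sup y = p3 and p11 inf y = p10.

Need y with p11 ∨ y = p3 and p11 ∧ y = p10.
Checking each element gives: p15, p19.

p15, p19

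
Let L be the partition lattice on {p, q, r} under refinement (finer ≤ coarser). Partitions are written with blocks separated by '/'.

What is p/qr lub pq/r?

pqr

The join of p/qr and pq/r merges any blocks that overlap across the partitions, giving pqr.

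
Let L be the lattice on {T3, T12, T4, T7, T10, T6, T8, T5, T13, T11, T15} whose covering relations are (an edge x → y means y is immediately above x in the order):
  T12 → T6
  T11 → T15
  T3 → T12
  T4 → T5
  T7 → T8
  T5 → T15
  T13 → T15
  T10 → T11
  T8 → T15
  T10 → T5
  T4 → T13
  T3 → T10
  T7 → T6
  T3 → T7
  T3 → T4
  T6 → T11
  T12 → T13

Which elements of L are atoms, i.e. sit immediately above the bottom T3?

T10, T12, T4, T7

The atoms are exactly the elements that cover T3: T10, T12, T4, T7.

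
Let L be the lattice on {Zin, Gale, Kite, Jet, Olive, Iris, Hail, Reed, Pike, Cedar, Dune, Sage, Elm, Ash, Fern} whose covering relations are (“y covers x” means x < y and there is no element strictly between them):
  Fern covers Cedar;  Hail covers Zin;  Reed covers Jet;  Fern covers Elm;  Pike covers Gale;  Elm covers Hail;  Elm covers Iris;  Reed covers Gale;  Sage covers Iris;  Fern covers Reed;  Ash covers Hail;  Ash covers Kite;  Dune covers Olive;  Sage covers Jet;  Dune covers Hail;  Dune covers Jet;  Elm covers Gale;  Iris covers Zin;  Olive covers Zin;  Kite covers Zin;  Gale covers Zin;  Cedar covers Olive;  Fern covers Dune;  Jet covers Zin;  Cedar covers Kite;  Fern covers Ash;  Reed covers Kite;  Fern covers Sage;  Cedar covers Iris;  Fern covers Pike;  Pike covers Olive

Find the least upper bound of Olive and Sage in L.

Common upper bounds of {Olive, Sage}: Fern.
The least among these is Fern.

Fern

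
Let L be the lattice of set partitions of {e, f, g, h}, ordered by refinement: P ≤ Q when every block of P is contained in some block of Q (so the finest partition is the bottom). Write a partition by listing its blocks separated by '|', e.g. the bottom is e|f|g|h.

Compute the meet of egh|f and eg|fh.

The meet (common refinement) of egh|f and eg|fh intersects blocks pairwise, giving eg|f|h.

eg|f|h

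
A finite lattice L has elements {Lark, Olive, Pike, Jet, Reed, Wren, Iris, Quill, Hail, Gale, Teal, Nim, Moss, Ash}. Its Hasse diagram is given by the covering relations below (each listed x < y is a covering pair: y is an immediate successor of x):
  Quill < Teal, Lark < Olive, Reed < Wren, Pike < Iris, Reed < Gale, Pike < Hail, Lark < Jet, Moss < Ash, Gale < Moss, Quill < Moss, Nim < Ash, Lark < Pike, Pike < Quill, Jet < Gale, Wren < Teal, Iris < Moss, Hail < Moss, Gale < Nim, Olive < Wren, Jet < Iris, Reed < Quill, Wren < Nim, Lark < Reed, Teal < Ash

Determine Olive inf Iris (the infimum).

Common lower bounds of {Olive, Iris}: Lark.
The greatest among these is Lark.

Lark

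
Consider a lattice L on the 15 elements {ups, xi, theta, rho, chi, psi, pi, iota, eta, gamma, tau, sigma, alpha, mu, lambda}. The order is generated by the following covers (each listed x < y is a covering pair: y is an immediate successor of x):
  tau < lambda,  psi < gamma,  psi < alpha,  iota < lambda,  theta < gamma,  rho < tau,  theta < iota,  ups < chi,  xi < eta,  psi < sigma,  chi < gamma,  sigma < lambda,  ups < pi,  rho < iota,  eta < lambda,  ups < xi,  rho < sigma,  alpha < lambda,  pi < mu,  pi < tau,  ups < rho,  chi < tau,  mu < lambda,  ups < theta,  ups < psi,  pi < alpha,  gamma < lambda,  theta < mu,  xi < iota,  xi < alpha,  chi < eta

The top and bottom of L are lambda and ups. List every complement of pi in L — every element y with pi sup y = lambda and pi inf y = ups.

Need y with pi ∨ y = lambda and pi ∧ y = ups.
Checking each element gives: eta, gamma, iota, sigma.

eta, gamma, iota, sigma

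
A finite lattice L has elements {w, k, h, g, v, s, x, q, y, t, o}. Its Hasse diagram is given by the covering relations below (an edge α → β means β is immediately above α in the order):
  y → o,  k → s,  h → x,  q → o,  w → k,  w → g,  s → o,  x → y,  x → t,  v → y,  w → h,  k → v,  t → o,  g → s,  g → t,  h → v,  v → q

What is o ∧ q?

Common lower bounds of {o, q}: h, k, q, v, w.
The greatest among these is q.

q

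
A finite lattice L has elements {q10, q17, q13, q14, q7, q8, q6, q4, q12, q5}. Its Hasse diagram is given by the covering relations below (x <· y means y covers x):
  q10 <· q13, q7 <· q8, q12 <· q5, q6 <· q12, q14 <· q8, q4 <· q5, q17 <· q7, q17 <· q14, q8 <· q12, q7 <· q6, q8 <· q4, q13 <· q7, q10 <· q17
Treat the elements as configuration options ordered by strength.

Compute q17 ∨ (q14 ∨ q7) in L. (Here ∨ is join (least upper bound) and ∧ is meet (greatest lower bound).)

q8

q14 ∨ q7 = q8
q17 ∨ q8 = q8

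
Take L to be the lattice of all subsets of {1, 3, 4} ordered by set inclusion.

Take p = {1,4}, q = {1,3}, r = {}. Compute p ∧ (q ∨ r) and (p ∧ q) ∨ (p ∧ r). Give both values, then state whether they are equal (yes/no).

{1}; {1}; yes

q ∨ r = {1,3}, so p ∧ (q ∨ r) = {1,4} ∧ {1,3} = {1}.
p ∧ q = {1} and p ∧ r = {}, so (p ∧ q) ∨ (p ∧ r) = {1} ∨ {} = {1}.
Equal: yes.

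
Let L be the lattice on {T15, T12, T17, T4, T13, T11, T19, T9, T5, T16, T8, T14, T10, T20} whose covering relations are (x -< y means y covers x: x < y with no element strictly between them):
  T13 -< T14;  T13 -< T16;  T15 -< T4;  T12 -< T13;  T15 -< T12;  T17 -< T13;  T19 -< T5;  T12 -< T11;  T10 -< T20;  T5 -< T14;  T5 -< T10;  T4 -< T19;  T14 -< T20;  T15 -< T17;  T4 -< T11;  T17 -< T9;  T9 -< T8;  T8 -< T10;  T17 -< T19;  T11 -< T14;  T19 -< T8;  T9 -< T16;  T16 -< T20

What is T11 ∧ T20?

Common lower bounds of {T11, T20}: T11, T12, T15, T4.
The greatest among these is T11.

T11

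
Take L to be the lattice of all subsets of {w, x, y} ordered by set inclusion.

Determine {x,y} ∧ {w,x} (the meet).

Under ⊆, meet is intersection: {x,y} ∩ {w,x} = {x}.

{x}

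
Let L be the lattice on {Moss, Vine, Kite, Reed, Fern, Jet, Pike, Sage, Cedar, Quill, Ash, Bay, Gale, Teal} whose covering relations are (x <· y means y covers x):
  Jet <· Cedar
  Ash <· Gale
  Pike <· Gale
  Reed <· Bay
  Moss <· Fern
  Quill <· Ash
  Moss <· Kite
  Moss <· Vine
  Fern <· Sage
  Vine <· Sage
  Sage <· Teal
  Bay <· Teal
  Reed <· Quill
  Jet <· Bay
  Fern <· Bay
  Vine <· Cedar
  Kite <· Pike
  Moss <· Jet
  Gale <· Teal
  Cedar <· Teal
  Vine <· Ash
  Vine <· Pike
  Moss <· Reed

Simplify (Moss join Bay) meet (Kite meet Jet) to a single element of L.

Moss ∨ Bay = Bay
Kite ∧ Jet = Moss
Bay ∧ Moss = Moss

Moss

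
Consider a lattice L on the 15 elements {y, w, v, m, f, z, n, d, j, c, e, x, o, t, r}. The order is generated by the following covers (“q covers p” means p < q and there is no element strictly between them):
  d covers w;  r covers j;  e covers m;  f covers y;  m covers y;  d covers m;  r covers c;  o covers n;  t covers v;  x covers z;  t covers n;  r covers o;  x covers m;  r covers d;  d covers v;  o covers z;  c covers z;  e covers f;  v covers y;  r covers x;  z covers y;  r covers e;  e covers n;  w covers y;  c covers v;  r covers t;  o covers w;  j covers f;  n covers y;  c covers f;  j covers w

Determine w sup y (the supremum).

Common upper bounds of {w, y}: d, j, o, r, w.
The least among these is w.

w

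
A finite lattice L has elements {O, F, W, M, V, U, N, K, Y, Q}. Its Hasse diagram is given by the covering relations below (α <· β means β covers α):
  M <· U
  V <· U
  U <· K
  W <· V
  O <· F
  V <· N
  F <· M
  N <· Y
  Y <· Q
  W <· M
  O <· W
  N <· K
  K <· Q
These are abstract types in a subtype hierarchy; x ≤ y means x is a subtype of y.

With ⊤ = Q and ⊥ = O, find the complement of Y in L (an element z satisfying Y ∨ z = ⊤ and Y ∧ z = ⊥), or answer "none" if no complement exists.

Need z with Y ∨ z = Q and Y ∧ z = O.
Checking each element gives: F.

F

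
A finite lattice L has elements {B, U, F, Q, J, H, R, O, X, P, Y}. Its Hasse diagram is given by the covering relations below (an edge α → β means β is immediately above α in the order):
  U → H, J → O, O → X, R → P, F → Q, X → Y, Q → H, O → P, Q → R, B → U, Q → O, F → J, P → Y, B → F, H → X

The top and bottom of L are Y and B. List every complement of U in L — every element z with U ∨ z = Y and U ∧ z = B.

Need z with U ∨ z = Y and U ∧ z = B.
Checking each element gives: P, R.

P, R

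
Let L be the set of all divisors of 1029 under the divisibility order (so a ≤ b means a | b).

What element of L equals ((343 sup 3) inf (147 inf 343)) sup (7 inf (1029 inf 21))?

49

343 ∨ 3 = 1029
147 ∧ 343 = 49
1029 ∧ 49 = 49
1029 ∧ 21 = 21
7 ∧ 21 = 7
49 ∨ 7 = 49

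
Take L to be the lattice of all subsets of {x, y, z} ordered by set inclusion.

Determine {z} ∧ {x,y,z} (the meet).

{z}

Common lower bounds of {{z}, {x,y,z}}: {z}, ∅.
The greatest among these is {z}.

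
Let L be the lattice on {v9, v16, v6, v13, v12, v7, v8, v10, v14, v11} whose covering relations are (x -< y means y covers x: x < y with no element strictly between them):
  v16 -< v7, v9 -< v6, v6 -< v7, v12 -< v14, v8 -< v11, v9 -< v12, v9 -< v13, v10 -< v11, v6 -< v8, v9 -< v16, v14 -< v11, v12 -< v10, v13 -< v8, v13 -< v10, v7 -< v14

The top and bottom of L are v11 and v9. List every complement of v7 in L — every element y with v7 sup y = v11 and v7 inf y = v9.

Need y with v7 ∨ y = v11 and v7 ∧ y = v9.
Checking each element gives: v10, v13.

v10, v13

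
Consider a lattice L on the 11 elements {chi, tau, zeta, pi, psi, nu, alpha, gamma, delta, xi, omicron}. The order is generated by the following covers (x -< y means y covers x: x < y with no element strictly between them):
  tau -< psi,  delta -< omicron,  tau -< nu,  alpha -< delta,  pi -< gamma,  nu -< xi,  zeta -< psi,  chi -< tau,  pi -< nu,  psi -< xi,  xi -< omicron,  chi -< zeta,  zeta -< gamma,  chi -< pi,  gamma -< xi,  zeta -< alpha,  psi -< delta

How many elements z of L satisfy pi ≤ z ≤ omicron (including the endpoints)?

The interval [pi, omicron] = {gamma, nu, omicron, pi, xi}, which has 5 elements.

5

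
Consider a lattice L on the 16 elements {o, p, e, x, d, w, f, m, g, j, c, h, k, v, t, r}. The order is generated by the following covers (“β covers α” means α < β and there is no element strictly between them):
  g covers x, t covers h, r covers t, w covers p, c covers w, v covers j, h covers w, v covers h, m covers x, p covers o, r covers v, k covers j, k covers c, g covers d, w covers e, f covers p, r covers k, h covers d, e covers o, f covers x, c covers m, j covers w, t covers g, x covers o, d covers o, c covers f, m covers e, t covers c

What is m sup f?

c

Common upper bounds of {m, f}: c, k, r, t.
The least among these is c.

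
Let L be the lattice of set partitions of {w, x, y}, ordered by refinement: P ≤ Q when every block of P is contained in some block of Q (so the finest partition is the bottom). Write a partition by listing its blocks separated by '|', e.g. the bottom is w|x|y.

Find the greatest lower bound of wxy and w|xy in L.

w|xy

Common lower bounds of {wxy, w|xy}: w|xy, w|x|y.
The greatest among these is w|xy.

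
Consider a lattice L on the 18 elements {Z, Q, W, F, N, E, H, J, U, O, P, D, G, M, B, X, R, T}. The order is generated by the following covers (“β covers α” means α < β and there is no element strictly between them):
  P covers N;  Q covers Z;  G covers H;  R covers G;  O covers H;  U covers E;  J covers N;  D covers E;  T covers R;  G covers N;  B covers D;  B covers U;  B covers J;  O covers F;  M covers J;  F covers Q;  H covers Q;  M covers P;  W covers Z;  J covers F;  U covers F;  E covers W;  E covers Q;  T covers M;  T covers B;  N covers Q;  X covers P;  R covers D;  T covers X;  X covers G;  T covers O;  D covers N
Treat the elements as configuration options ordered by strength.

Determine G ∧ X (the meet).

Common lower bounds of {G, X}: G, H, N, Q, Z.
The greatest among these is G.

G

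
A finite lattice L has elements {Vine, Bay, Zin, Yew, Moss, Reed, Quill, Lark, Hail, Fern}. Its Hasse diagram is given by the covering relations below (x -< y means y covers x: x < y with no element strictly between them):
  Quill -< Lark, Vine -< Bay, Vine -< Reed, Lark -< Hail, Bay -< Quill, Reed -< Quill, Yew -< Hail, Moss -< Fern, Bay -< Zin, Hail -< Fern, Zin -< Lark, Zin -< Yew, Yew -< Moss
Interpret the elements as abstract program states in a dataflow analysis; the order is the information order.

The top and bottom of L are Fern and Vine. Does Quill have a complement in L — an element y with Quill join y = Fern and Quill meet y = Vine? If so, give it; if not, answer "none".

none

For every candidate y, either Quill ∨ y ≠ Fern or Quill ∧ y ≠ Vine; no complement exists.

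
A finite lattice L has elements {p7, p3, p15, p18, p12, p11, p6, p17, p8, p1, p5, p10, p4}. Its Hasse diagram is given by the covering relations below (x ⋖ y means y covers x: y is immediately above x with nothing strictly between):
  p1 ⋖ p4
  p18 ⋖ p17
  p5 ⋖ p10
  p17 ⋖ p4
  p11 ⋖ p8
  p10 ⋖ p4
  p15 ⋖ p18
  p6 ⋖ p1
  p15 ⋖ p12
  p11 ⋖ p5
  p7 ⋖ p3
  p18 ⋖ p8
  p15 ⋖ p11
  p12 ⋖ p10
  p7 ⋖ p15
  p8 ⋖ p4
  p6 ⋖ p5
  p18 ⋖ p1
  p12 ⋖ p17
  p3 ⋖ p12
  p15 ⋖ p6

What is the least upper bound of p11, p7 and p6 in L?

p5

Common upper bounds of {p11, p7, p6}: p10, p4, p5.
The least among these is p5.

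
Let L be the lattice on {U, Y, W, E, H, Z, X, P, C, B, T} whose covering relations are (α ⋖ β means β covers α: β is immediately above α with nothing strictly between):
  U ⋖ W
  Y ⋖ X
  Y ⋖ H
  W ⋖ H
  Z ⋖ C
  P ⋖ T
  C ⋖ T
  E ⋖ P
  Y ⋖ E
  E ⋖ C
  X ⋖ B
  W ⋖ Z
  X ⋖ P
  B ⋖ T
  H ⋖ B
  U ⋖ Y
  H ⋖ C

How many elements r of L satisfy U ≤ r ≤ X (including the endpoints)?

The interval [U, X] = {U, X, Y}, which has 3 elements.

3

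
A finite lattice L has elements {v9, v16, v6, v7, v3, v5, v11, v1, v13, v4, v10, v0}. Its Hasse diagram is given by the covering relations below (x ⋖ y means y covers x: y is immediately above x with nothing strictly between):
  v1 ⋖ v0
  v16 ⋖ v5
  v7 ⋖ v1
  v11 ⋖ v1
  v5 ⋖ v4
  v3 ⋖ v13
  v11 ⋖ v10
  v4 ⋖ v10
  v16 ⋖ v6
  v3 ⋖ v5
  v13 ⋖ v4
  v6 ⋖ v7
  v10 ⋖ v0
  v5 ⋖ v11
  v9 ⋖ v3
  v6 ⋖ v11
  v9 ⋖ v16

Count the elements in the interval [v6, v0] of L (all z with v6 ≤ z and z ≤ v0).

The interval [v6, v0] = {v0, v1, v10, v11, v6, v7}, which has 6 elements.

6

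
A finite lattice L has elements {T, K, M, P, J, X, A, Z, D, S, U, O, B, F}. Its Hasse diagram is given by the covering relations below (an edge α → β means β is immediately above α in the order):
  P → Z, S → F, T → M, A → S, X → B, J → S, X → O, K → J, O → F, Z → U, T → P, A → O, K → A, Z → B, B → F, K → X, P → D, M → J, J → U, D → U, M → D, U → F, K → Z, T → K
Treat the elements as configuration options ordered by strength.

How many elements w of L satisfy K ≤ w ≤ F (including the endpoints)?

The interval [K, F] = {A, B, F, J, K, O, S, U, X, Z}, which has 10 elements.

10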